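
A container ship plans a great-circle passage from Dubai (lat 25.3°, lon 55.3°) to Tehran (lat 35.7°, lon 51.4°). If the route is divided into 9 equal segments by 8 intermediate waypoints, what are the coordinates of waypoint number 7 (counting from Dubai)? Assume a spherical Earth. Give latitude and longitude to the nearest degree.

Write both endpoints as unit vectors p₁, p₂ with components (cos φ cos λ, cos φ sin λ, sin φ).
The central angle between the endpoints is δ = arccos(p₁·p₂) ≈ 0.191 rad (10.9°).
Interpolate at f = 7/9 with slerp weights a = sin((1−f)δ)/sin δ ≈ 0.224, b = sin(fδ)/sin δ ≈ 0.780.
p = a·p₁ + b·p₂ ≈ (0.510, 0.661, 0.550); φ = arcsin(p_z) ≈ 33.40°, λ = atan2(p_y, p_x) ≈ 52.34°.

≈ lat 33°, lon 52°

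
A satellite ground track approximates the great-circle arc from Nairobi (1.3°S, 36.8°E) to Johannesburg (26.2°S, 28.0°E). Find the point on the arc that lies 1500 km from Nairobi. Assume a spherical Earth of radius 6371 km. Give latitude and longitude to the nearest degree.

Write both endpoints as unit vectors p₁, p₂ with components (cos φ cos λ, cos φ sin λ, sin φ).
The central angle between the endpoints is δ = arccos(p₁·p₂) ≈ 0.459 rad (26.3°). The total great-circle distance is δ·R ≈ 0.459 × 6371 ≈ 2924 km, so the target fraction is f = 1500/2924 ≈ 0.513.
Interpolate at f ≈ 0.513 with slerp weights a = sin((1−f)δ)/sin δ ≈ 0.500, b = sin(fδ)/sin δ ≈ 0.526.
p = a·p₁ + b·p₂ ≈ (0.818, 0.521, -0.244); φ = arcsin(p_z) ≈ -14.11°, λ = atan2(p_y, p_x) ≈ 32.53°.

≈ 14°S, 33°E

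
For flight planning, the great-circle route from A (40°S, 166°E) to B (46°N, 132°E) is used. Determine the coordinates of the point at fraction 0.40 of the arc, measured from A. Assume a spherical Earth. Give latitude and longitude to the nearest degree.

Convert each endpoint to a unit vector on the sphere (x = cos φ cos λ, y = cos φ sin λ, z = sin φ).
The central angle between the endpoints is δ = arccos(p₁·p₂) ≈ 1.592 rad (91.2°).
Interpolate at f = 0.40 with slerp weights a = sin((1−f)δ)/sin δ ≈ 0.817, b = sin(fδ)/sin δ ≈ 0.595.
p = a·p₁ + b·p₂ ≈ (-0.883, 0.458, -0.097); φ = arcsin(p_z) ≈ -5.57°, λ = atan2(p_y, p_x) ≈ 152.58°.

≈ (6°S, 153°E)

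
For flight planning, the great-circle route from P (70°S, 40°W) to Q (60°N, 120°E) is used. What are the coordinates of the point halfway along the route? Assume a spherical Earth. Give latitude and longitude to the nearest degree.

The haversine formula gives a central angle δ ≈ 2.915 rad (167.0°) between the endpoints.
Interpolate at f = 1/2 with slerp weights a = sin((1−f)δ)/sin δ ≈ 4.428, b = sin(fδ)/sin δ ≈ 4.428.
p = a·p₁ + b·p₂ ≈ (0.053, 0.944, -0.326); φ = arcsin(p_z) ≈ -19.04°, λ = atan2(p_y, p_x) ≈ 86.78°.

≈ (19°S, 87°E)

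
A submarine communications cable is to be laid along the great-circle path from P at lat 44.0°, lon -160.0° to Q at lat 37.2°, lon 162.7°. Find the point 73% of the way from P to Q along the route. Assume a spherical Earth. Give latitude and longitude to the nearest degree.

≈ lat 40°, lon 172°

Convert each endpoint to a unit vector on the sphere (x = cos φ cos λ, y = cos φ sin λ, z = sin φ).
The central angle between the endpoints is δ = arccos(p₁·p₂) ≈ 0.504 rad (28.9°).
Interpolate at f = 0.73 with slerp weights a = sin((1−f)δ)/sin δ ≈ 0.281, b = sin(fδ)/sin δ ≈ 0.745.
p = a·p₁ + b·p₂ ≈ (-0.756, 0.107, 0.645); φ = arcsin(p_z) ≈ 40.20°, λ = atan2(p_y, p_x) ≈ 171.92°.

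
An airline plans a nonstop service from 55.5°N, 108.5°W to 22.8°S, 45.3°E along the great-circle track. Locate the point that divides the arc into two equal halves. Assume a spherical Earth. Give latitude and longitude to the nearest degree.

≈ 42°N, 14°E

Write both endpoints as unit vectors p₁, p₂ with components (cos φ cos λ, cos φ sin λ, sin φ).
The central angle between the endpoints is δ = arccos(p₁·p₂) ≈ 2.478 rad (142.0°).
Interpolate at f = 1/2 with slerp weights a = sin((1−f)δ)/sin δ ≈ 1.535, b = sin(fδ)/sin δ ≈ 1.535.
p = a·p₁ + b·p₂ ≈ (0.720, 0.181, 0.670); φ = arcsin(p_z) ≈ 42.09°, λ = atan2(p_y, p_x) ≈ 14.15°.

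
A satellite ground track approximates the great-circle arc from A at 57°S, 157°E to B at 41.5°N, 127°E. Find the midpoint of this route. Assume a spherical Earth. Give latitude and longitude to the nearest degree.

From cos δ = sin φ₁ sin φ₂ + cos φ₁ cos φ₂ cos Δλ, the central angle is δ ≈ 1.775 rad (101.7°).
Interpolate at f = 1/2 with slerp weights a = sin((1−f)δ)/sin δ ≈ 0.792, b = sin(fδ)/sin δ ≈ 0.792.
p = a·p₁ + b·p₂ ≈ (-0.754, 0.642, -0.139); φ = arcsin(p_z) ≈ -8.01°, λ = atan2(p_y, p_x) ≈ 139.58°.

≈ 8°S, 140°E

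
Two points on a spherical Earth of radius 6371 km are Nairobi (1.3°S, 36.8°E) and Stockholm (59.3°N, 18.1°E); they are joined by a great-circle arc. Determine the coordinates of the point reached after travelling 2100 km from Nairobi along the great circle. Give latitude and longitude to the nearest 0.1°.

Write both endpoints as unit vectors p₁, p₂ with components (cos φ cos λ, cos φ sin λ, sin φ).
The central angle between the endpoints is δ = arccos(p₁·p₂) ≈ 1.088 rad (62.4°). The total great-circle distance is δ·R ≈ 1.088 × 6371 ≈ 6934 km, so the target fraction is f = 2100/6934 ≈ 0.303.
Interpolate at f ≈ 0.303 with slerp weights a = sin((1−f)δ)/sin δ ≈ 0.777, b = sin(fδ)/sin δ ≈ 0.365.
p = a·p₁ + b·p₂ ≈ (0.799, 0.523, 0.297); φ = arcsin(p_z) ≈ 17.25°, λ = atan2(p_y, p_x) ≈ 33.21°.

≈ (17.3°N, 33.2°E)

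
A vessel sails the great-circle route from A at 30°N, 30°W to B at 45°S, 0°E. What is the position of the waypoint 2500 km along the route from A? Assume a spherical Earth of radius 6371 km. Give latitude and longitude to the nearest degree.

Write both endpoints as unit vectors p₁, p₂ with components (cos φ cos λ, cos φ sin λ, sin φ).
The central angle between the endpoints is δ = arccos(p₁·p₂) ≈ 1.393 rad (79.8°). The total great-circle distance is δ·R ≈ 1.393 × 6371 ≈ 8875 km, so the target fraction is f = 2500/8875 ≈ 0.282.
Interpolate at f ≈ 0.282 with slerp weights a = sin((1−f)δ)/sin δ ≈ 0.855, b = sin(fδ)/sin δ ≈ 0.389.
p = a·p₁ + b·p₂ ≈ (0.916, -0.370, 0.153); φ = arcsin(p_z) ≈ 8.80°, λ = atan2(p_y, p_x) ≈ -22.01°.

≈ 9°N, 22°W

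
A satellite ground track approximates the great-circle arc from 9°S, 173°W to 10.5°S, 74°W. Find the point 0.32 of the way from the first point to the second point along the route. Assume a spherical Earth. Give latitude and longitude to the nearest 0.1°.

≈ 13.8°S, 141.7°W

Convert each endpoint to a unit vector on the sphere (x = cos φ cos λ, y = cos φ sin λ, z = sin φ).
The central angle between the endpoints is δ = arccos(p₁·p₂) ≈ 1.695 rad (97.1°).
Interpolate at f = 0.32 with slerp weights a = sin((1−f)δ)/sin δ ≈ 0.921, b = sin(fδ)/sin δ ≈ 0.520.
p = a·p₁ + b·p₂ ≈ (-0.762, -0.602, -0.239); φ = arcsin(p_z) ≈ -13.82°, λ = atan2(p_y, p_x) ≈ -141.66°.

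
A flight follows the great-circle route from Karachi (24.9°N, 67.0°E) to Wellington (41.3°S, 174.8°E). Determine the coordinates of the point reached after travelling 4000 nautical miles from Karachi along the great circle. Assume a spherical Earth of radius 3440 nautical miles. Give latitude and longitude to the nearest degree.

Write both endpoints as unit vectors p₁, p₂ with components (cos φ cos λ, cos φ sin λ, sin φ).
The central angle between the endpoints is δ = arccos(p₁·p₂) ≈ 2.079 rad (119.1°). The total great-circle distance is δ·R ≈ 2.079 × 3440 ≈ 7150 nmi, so the target fraction is f = 4000/7150 ≈ 0.559.
Interpolate at f ≈ 0.559 with slerp weights a = sin((1−f)δ)/sin δ ≈ 0.907, b = sin(fδ)/sin δ ≈ 1.050.
p = a·p₁ + b·p₂ ≈ (-0.464, 0.829, -0.311); φ = arcsin(p_z) ≈ -18.13°, λ = atan2(p_y, p_x) ≈ 119.24°.

≈ 18°S, 119°E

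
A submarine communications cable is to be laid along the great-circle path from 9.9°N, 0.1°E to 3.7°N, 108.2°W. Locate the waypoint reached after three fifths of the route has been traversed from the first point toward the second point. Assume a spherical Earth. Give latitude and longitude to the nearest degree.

≈ 11°N, 65°W

Convert each endpoint to a unit vector on the sphere (x = cos φ cos λ, y = cos φ sin λ, z = sin φ).
The central angle between the endpoints is δ = arccos(p₁·p₂) ≈ 1.873 rad (107.3°).
Interpolate at f = 3/5 with slerp weights a = sin((1−f)δ)/sin δ ≈ 0.713, b = sin(fδ)/sin δ ≈ 0.945.
p = a·p₁ + b·p₂ ≈ (0.408, -0.894, 0.184); φ = arcsin(p_z) ≈ 10.58°, λ = atan2(p_y, p_x) ≈ -65.46°.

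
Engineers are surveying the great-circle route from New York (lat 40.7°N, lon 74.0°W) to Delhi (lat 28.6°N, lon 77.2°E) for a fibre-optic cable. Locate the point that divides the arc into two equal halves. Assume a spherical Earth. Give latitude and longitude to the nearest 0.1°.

Write both endpoints as unit vectors p₁, p₂ with components (cos φ cos λ, cos φ sin λ, sin φ).
The central angle between the endpoints is δ = arccos(p₁·p₂) ≈ 1.845 rad (105.7°).
Interpolate at f = 1/2 with slerp weights a = sin((1−f)δ)/sin δ ≈ 0.828, b = sin(fδ)/sin δ ≈ 0.828.
p = a·p₁ + b·p₂ ≈ (0.334, 0.106, 0.937); φ = arcsin(p_z) ≈ 69.49°, λ = atan2(p_y, p_x) ≈ 17.52°.

≈ lat 69.5°N, lon 17.5°E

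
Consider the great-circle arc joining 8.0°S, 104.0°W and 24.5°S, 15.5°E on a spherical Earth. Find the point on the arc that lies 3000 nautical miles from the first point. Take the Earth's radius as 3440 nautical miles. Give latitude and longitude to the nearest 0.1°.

≈ 28.6°S, 55.5°W

From cos δ = sin φ₁ sin φ₂ + cos φ₁ cos φ₂ cos Δλ, the central angle is δ ≈ 1.967 rad (112.7°). The total great-circle distance is δ·R ≈ 1.967 × 3440 ≈ 6767 nmi, so the target fraction is f = 3000/6767 ≈ 0.443.
Interpolate at f ≈ 0.443 with slerp weights a = sin((1−f)δ)/sin δ ≈ 0.964, b = sin(fδ)/sin δ ≈ 0.830.
p = a·p₁ + b·p₂ ≈ (0.497, -0.724, -0.478); φ = arcsin(p_z) ≈ -28.57°, λ = atan2(p_y, p_x) ≈ -55.54°.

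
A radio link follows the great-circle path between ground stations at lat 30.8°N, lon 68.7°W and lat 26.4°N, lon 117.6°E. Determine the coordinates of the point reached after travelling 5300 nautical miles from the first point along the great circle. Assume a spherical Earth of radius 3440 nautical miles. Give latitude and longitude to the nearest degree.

≈ lat 60°N, lon 125°E

The haversine formula gives a central angle δ ≈ 2.138 rad (122.5°) between the endpoints. The total great-circle distance is δ·R ≈ 2.138 × 3440 ≈ 7354 nmi, so the target fraction is f = 5300/7354 ≈ 0.721.
Interpolate at f ≈ 0.721 with slerp weights a = sin((1−f)δ)/sin δ ≈ 0.666, b = sin(fδ)/sin δ ≈ 1.185.
p = a·p₁ + b·p₂ ≈ (-0.284, 0.407, 0.868); φ = arcsin(p_z) ≈ 60.24°, λ = atan2(p_y, p_x) ≈ 124.87°.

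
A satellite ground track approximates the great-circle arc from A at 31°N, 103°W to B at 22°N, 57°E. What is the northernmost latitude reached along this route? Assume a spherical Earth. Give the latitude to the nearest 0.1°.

The great circle lies in the plane with unit normal n̂ = (p₁ × p₂)/|p₁ × p₂|.
Here n̂_z ≈ +0.326; the vertex latitude is φ_max = arccos|n̂_z| ≈ 70.9°.
Check via Clairaut: cos φ_max = |cos φ₁| · sin C = cos(31.0°)·sin(22.4°) ≈ 0.326, again giving ≈ 70.9°.

≈ 70.9°N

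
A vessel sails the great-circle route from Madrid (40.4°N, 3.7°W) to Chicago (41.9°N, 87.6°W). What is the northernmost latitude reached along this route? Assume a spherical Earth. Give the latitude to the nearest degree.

≈ 50°N

The great circle lies in the plane with unit normal n̂ = (p₁ × p₂)/|p₁ × p₂|.
Here n̂_z ≈ -0.648; the vertex latitude is φ_max = arccos|n̂_z| ≈ 49.6°.
Check via Clairaut: cos φ_max = |cos φ₁| · sin C = cos(40.4°)·sin(58.3°) ≈ 0.648, again giving ≈ 49.6°.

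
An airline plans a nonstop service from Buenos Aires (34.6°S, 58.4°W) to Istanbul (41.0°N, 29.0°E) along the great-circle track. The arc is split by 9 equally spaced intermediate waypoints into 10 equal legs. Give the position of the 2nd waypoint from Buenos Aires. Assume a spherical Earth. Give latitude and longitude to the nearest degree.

≈ 20°S, 40°W

Convert each endpoint to a unit vector on the sphere (x = cos φ cos λ, y = cos φ sin λ, z = sin φ).
The central angle between the endpoints is δ = arccos(p₁·p₂) ≈ 1.922 rad (110.1°).
Interpolate at f = 2/10 with slerp weights a = sin((1−f)δ)/sin δ ≈ 1.065, b = sin(fδ)/sin δ ≈ 0.400.
p = a·p₁ + b·p₂ ≈ (0.723, -0.600, -0.342); φ = arcsin(p_z) ≈ -20.02°, λ = atan2(p_y, p_x) ≈ -39.70°.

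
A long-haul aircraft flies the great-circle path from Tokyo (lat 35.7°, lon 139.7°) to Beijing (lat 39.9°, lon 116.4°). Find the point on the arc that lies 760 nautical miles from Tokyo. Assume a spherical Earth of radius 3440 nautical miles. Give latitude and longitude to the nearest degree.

The haversine formula gives a central angle δ ≈ 0.329 rad (18.8°) between the endpoints. The total great-circle distance is δ·R ≈ 0.329 × 3440 ≈ 1130 nmi, so the target fraction is f = 760/1130 ≈ 0.672.
Interpolate at f ≈ 0.672 with slerp weights a = sin((1−f)δ)/sin δ ≈ 0.333, b = sin(fδ)/sin δ ≈ 0.679.
p = a·p₁ + b·p₂ ≈ (-0.438, 0.642, 0.630); φ = arcsin(p_z) ≈ 39.04°, λ = atan2(p_y, p_x) ≈ 124.31°.

≈ lat 39°, lon 124°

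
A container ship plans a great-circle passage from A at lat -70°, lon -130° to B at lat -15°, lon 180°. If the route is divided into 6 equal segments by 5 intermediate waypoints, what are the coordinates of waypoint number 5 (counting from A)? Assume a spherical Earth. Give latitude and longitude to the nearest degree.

Write both endpoints as unit vectors p₁, p₂ with components (cos φ cos λ, cos φ sin λ, sin φ).
The central angle between the endpoints is δ = arccos(p₁·p₂) ≈ 1.098 rad (62.9°).
Interpolate at f = 5/6 with slerp weights a = sin((1−f)δ)/sin δ ≈ 0.204, b = sin(fδ)/sin δ ≈ 0.890.
p = a·p₁ + b·p₂ ≈ (-0.905, -0.054, -0.422); φ = arcsin(p_z) ≈ -24.99°, λ = atan2(p_y, p_x) ≈ -176.61°.

≈ lat -25°, lon -177°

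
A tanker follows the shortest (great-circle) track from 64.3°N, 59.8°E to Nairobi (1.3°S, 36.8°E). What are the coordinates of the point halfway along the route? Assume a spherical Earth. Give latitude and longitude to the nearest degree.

From cos δ = sin φ₁ sin φ₂ + cos φ₁ cos φ₂ cos Δλ, the central angle is δ ≈ 1.182 rad (67.8°).
Interpolate at f = 1/2 with slerp weights a = sin((1−f)δ)/sin δ ≈ 0.602, b = sin(fδ)/sin δ ≈ 0.602.
p = a·p₁ + b·p₂ ≈ (0.613, 0.586, 0.529); φ = arcsin(p_z) ≈ 31.94°, λ = atan2(p_y, p_x) ≈ 43.71°.

≈ 32°N, 44°E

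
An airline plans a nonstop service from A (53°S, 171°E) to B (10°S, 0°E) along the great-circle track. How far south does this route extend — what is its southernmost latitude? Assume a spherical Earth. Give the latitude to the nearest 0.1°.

The great circle lies in the plane with unit normal n̂ = (p₁ × p₂)/|p₁ × p₂|.
Here n̂_z ≈ -0.104; the vertex latitude is φ_max = arccos|n̂_z| ≈ 84.1°.

≈ 84.1°S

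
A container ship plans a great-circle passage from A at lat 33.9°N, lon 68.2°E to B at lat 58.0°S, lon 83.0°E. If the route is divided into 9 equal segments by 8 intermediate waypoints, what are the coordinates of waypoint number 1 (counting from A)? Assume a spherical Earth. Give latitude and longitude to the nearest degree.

≈ lat 24°N, lon 70°E

Write both endpoints as unit vectors p₁, p₂ with components (cos φ cos λ, cos φ sin λ, sin φ).
The central angle between the endpoints is δ = arccos(p₁·p₂) ≈ 1.619 rad (92.7°).
Interpolate at f = 1/9 with slerp weights a = sin((1−f)δ)/sin δ ≈ 0.992, b = sin(fδ)/sin δ ≈ 0.179.
p = a·p₁ + b·p₂ ≈ (0.317, 0.859, 0.402); φ = arcsin(p_z) ≈ 23.68°, λ = atan2(p_y, p_x) ≈ 69.72°.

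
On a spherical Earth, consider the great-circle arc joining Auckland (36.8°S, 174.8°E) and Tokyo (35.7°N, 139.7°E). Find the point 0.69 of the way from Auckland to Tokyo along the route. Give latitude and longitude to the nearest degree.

≈ 13°N, 151°E

Write both endpoints as unit vectors p₁, p₂ with components (cos φ cos λ, cos φ sin λ, sin φ).
The central angle between the endpoints is δ = arccos(p₁·p₂) ≈ 1.387 rad (79.5°).
Interpolate at f = 0.69 with slerp weights a = sin((1−f)δ)/sin δ ≈ 0.424, b = sin(fδ)/sin δ ≈ 0.832.
p = a·p₁ + b·p₂ ≈ (-0.853, 0.468, 0.231); φ = arcsin(p_z) ≈ 13.37°, λ = atan2(p_y, p_x) ≈ 151.28°.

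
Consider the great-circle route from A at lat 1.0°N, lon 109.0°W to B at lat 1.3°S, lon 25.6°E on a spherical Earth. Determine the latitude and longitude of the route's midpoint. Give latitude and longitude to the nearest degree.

The haversine formula gives a central angle δ ≈ 2.349 rad (134.6°) between the endpoints.
Interpolate at f = 1/2 with slerp weights a = sin((1−f)δ)/sin δ ≈ 1.296, b = sin(fδ)/sin δ ≈ 1.296.
p = a·p₁ + b·p₂ ≈ (0.747, -0.665, -0.007); φ = arcsin(p_z) ≈ -0.39°, λ = atan2(p_y, p_x) ≈ -41.71°.

≈ lat 0°N, lon 42°W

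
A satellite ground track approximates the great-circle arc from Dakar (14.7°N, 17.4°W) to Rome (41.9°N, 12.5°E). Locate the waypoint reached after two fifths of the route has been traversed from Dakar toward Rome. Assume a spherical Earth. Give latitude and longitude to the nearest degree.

≈ 26°N, 7°W

The haversine formula gives a central angle δ ≈ 0.654 rad (37.5°) between the endpoints.
Interpolate at f = 2/5 with slerp weights a = sin((1−f)δ)/sin δ ≈ 0.629, b = sin(fδ)/sin δ ≈ 0.425.
p = a·p₁ + b·p₂ ≈ (0.889, -0.113, 0.443); φ = arcsin(p_z) ≈ 26.32°, λ = atan2(p_y, p_x) ≈ -7.26°.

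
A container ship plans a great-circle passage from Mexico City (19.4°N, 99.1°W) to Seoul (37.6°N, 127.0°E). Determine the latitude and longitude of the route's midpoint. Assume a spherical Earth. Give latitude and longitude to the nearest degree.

Write both endpoints as unit vectors p₁, p₂ with components (cos φ cos λ, cos φ sin λ, sin φ).
The central angle between the endpoints is δ = arccos(p₁·p₂) ≈ 1.892 rad (108.4°).
Interpolate at f = 1/2 with slerp weights a = sin((1−f)δ)/sin δ ≈ 0.855, b = sin(fδ)/sin δ ≈ 0.855.
p = a·p₁ + b·p₂ ≈ (-0.535, -0.255, 0.805); φ = arcsin(p_z) ≈ 53.65°, λ = atan2(p_y, p_x) ≈ -154.50°.

≈ 54°N, 154°W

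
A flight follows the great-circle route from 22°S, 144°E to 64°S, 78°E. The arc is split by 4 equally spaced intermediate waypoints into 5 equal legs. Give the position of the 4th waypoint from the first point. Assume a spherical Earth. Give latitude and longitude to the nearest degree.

≈ 59°S, 102°E

Write both endpoints as unit vectors p₁, p₂ with components (cos φ cos λ, cos φ sin λ, sin φ).
The central angle between the endpoints is δ = arccos(p₁·p₂) ≈ 1.045 rad (59.9°).
Interpolate at f = 4/5 with slerp weights a = sin((1−f)δ)/sin δ ≈ 0.240, b = sin(fδ)/sin δ ≈ 0.858.
p = a·p₁ + b·p₂ ≈ (-0.102, 0.499, -0.861); φ = arcsin(p_z) ≈ -59.41°, λ = atan2(p_y, p_x) ≈ 101.53°.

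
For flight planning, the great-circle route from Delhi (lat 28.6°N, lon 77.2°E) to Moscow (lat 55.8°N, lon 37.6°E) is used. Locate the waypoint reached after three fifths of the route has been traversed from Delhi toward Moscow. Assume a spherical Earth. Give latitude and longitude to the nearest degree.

≈ lat 47°N, lon 58°E

The haversine formula gives a central angle δ ≈ 0.682 rad (39.1°) between the endpoints.
Interpolate at f = 3/5 with slerp weights a = sin((1−f)δ)/sin δ ≈ 0.427, b = sin(fδ)/sin δ ≈ 0.631.
p = a·p₁ + b·p₂ ≈ (0.364, 0.582, 0.727); φ = arcsin(p_z) ≈ 46.61°, λ = atan2(p_y, p_x) ≈ 57.98°.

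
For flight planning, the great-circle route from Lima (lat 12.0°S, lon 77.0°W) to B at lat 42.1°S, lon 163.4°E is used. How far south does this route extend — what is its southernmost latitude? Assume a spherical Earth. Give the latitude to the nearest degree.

The great circle lies in the plane with unit normal n̂ = (p₁ × p₂)/|p₁ × p₂|.
Here n̂_z ≈ -0.647; the vertex latitude is φ_max = arccos|n̂_z| ≈ 49.7°.
Check via Clairaut: cos φ_max = |cos φ₁| · sin C = cos(12.0°)·sin(138.6°) ≈ 0.647, again giving ≈ 49.7°.

≈ 50°S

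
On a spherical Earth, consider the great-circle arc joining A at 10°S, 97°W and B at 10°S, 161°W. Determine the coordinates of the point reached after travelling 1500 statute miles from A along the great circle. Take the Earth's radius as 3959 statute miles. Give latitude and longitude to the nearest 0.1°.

Convert each endpoint to a unit vector on the sphere (x = cos φ cos λ, y = cos φ sin λ, z = sin φ).
The central angle between the endpoints is δ = arccos(p₁·p₂) ≈ 1.098 rad (62.9°). The total great-circle distance is δ·R ≈ 1.098 × 3959 ≈ 4347 mi, so the target fraction is f = 1500/4347 ≈ 0.345.
Interpolate at f ≈ 0.345 with slerp weights a = sin((1−f)δ)/sin δ ≈ 0.740, b = sin(fδ)/sin δ ≈ 0.415.
p = a·p₁ + b·p₂ ≈ (-0.476, -0.856, -0.201); φ = arcsin(p_z) ≈ -11.57°, λ = atan2(p_y, p_x) ≈ -119.05°.

≈ 11.6°S, 119.0°W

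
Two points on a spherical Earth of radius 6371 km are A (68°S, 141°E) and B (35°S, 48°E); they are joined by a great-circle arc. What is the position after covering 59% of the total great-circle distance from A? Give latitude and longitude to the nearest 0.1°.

Write both endpoints as unit vectors p₁, p₂ with components (cos φ cos λ, cos φ sin λ, sin φ).
The central angle between the endpoints is δ = arccos(p₁·p₂) ≈ 1.029 rad (59.0°).
Interpolate at f = 0.59 with slerp weights a = sin((1−f)δ)/sin δ ≈ 0.478, b = sin(fδ)/sin δ ≈ 0.666.
p = a·p₁ + b·p₂ ≈ (0.226, 0.518, -0.825); φ = arcsin(p_z) ≈ -55.59°, λ = atan2(p_y, p_x) ≈ 66.44°.

≈ (55.6°S, 66.4°E)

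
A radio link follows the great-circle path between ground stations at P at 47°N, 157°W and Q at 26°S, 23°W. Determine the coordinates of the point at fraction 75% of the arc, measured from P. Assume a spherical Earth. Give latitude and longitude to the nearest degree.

The haversine formula gives a central angle δ ≈ 2.413 rad (138.3°) between the endpoints.
Interpolate at f = 0.75 with slerp weights a = sin((1−f)δ)/sin δ ≈ 0.853, b = sin(fδ)/sin δ ≈ 1.460.
p = a·p₁ + b·p₂ ≈ (0.673, -0.740, -0.016); φ = arcsin(p_z) ≈ -0.94°, λ = atan2(p_y, p_x) ≈ -47.73°.

≈ 1°S, 48°W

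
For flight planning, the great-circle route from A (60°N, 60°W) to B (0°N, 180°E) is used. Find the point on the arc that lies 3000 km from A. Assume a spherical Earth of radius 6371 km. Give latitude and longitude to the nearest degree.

≈ (61°N, 116°W)

Write both endpoints as unit vectors p₁, p₂ with components (cos φ cos λ, cos φ sin λ, sin φ).
The central angle between the endpoints is δ = arccos(p₁·p₂) ≈ 1.823 rad (104.5°). The total great-circle distance is δ·R ≈ 1.823 × 6371 ≈ 11617 km, so the target fraction is f = 3000/11617 ≈ 0.258.
Interpolate at f ≈ 0.258 with slerp weights a = sin((1−f)δ)/sin δ ≈ 1.008, b = sin(fδ)/sin δ ≈ 0.469.
p = a·p₁ + b·p₂ ≈ (-0.216, -0.437, 0.873); φ = arcsin(p_z) ≈ 60.83°, λ = atan2(p_y, p_x) ≈ -116.37°.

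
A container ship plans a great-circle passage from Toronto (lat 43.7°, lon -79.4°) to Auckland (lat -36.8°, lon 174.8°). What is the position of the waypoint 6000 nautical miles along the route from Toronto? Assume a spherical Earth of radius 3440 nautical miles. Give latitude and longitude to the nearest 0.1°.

≈ lat -21.4°, lon -162.6°

Write both endpoints as unit vectors p₁, p₂ with components (cos φ cos λ, cos φ sin λ, sin φ).
The central angle between the endpoints is δ = arccos(p₁·p₂) ≈ 2.179 rad (124.9°). The total great-circle distance is δ·R ≈ 2.179 × 3440 ≈ 7496 nmi, so the target fraction is f = 6000/7496 ≈ 0.800.
Interpolate at f ≈ 0.800 with slerp weights a = sin((1−f)δ)/sin δ ≈ 0.513, b = sin(fδ)/sin δ ≈ 1.200.
p = a·p₁ + b·p₂ ≈ (-0.889, -0.278, -0.364); φ = arcsin(p_z) ≈ -21.36°, λ = atan2(p_y, p_x) ≈ -162.65°.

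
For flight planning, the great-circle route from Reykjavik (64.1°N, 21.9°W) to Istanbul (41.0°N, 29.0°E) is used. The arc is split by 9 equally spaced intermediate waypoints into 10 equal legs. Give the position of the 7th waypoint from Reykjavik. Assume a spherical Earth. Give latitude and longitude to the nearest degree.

Convert each endpoint to a unit vector on the sphere (x = cos φ cos λ, y = cos φ sin λ, z = sin φ).
The central angle between the endpoints is δ = arccos(p₁·p₂) ≈ 0.647 rad (37.1°).
Interpolate at f = 7/10 with slerp weights a = sin((1−f)δ)/sin δ ≈ 0.320, b = sin(fδ)/sin δ ≈ 0.726.
p = a·p₁ + b·p₂ ≈ (0.609, 0.213, 0.764); φ = arcsin(p_z) ≈ 49.82°, λ = atan2(p_y, p_x) ≈ 19.32°.

≈ 50°N, 19°E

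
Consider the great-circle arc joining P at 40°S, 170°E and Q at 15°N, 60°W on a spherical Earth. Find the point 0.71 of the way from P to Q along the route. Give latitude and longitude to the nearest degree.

≈ 10°S, 88°W

Convert each endpoint to a unit vector on the sphere (x = cos φ cos λ, y = cos φ sin λ, z = sin φ).
The central angle between the endpoints is δ = arccos(p₁·p₂) ≈ 2.268 rad (129.9°).
Interpolate at f = 0.71 with slerp weights a = sin((1−f)δ)/sin δ ≈ 0.797, b = sin(fδ)/sin δ ≈ 1.303.
p = a·p₁ + b·p₂ ≈ (0.028, -0.984, -0.175); φ = arcsin(p_z) ≈ -10.09°, λ = atan2(p_y, p_x) ≈ -88.37°.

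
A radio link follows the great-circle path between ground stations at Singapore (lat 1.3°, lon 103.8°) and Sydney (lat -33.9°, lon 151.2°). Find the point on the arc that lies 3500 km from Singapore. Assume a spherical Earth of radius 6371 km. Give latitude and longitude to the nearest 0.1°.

From cos δ = sin φ₁ sin φ₂ + cos φ₁ cos φ₂ cos Δλ, the central angle is δ ≈ 0.990 rad (56.7°). The total great-circle distance is δ·R ≈ 0.990 × 6371 ≈ 6305 km, so the target fraction is f = 3500/6305 ≈ 0.555.
Interpolate at f ≈ 0.555 with slerp weights a = sin((1−f)δ)/sin δ ≈ 0.510, b = sin(fδ)/sin δ ≈ 0.625.
p = a·p₁ + b·p₂ ≈ (-0.576, 0.745, -0.337); φ = arcsin(p_z) ≈ -19.69°, λ = atan2(p_y, p_x) ≈ 127.71°.

≈ lat -19.7°, lon 127.7°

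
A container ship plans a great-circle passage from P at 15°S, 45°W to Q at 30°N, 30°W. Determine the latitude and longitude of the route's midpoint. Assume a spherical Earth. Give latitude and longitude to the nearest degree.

Convert each endpoint to a unit vector on the sphere (x = cos φ cos λ, y = cos φ sin λ, z = sin φ).
The central angle between the endpoints is δ = arccos(p₁·p₂) ≈ 0.825 rad (47.3°).
Interpolate at f = 1/2 with slerp weights a = sin((1−f)δ)/sin δ ≈ 0.546, b = sin(fδ)/sin δ ≈ 0.546.
p = a·p₁ + b·p₂ ≈ (0.782, -0.609, 0.132); φ = arcsin(p_z) ≈ 7.56°, λ = atan2(p_y, p_x) ≈ -37.91°.

≈ 8°N, 38°W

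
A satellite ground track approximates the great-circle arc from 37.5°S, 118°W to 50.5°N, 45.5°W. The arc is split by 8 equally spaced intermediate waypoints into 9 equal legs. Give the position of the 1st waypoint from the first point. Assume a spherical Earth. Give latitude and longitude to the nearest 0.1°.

≈ 27.9°S, 109.3°W

From cos δ = sin φ₁ sin φ₂ + cos φ₁ cos φ₂ cos Δλ, the central angle is δ ≈ 1.894 rad (108.5°).
Interpolate at f = 1/9 with slerp weights a = sin((1−f)δ)/sin δ ≈ 1.048, b = sin(fδ)/sin δ ≈ 0.220.
p = a·p₁ + b·p₂ ≈ (-0.292, -0.834, -0.468); φ = arcsin(p_z) ≈ -27.90°, λ = atan2(p_y, p_x) ≈ -109.30°.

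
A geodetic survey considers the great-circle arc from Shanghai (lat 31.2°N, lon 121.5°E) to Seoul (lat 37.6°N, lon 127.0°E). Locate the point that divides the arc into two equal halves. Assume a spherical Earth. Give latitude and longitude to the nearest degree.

≈ lat 34°N, lon 124°E

Convert each endpoint to a unit vector on the sphere (x = cos φ cos λ, y = cos φ sin λ, z = sin φ).
The central angle between the endpoints is δ = arccos(p₁·p₂) ≈ 0.137 rad (7.8°).
Interpolate at f = 1/2 with slerp weights a = sin((1−f)δ)/sin δ ≈ 0.501, b = sin(fδ)/sin δ ≈ 0.501.
p = a·p₁ + b·p₂ ≈ (-0.463, 0.683, 0.565); φ = arcsin(p_z) ≈ 34.43°, λ = atan2(p_y, p_x) ≈ 124.14°.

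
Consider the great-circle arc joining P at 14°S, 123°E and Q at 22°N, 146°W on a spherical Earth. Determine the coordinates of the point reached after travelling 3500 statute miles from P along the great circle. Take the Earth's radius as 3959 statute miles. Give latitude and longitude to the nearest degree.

≈ 7°N, 170°E

The haversine formula gives a central angle δ ≈ 1.677 rad (96.1°) between the endpoints. The total great-circle distance is δ·R ≈ 1.677 × 3959 ≈ 6641 mi, so the target fraction is f = 3500/6641 ≈ 0.527.
Interpolate at f ≈ 0.527 with slerp weights a = sin((1−f)δ)/sin δ ≈ 0.717, b = sin(fδ)/sin δ ≈ 0.778.
p = a·p₁ + b·p₂ ≈ (-0.977, 0.180, 0.118); φ = arcsin(p_z) ≈ 6.77°, λ = atan2(p_y, p_x) ≈ 169.56°.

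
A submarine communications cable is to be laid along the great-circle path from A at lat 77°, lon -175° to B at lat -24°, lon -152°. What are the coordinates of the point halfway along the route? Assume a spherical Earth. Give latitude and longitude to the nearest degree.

Convert each endpoint to a unit vector on the sphere (x = cos φ cos λ, y = cos φ sin λ, z = sin φ).
The central angle between the endpoints is δ = arccos(p₁·p₂) ≈ 1.779 rad (102.0°).
Interpolate at f = 1/2 with slerp weights a = sin((1−f)δ)/sin δ ≈ 0.794, b = sin(fδ)/sin δ ≈ 0.794.
p = a·p₁ + b·p₂ ≈ (-0.819, -0.356, 0.451); φ = arcsin(p_z) ≈ 26.79°, λ = atan2(p_y, p_x) ≈ -156.48°.

≈ lat 27°, lon -156°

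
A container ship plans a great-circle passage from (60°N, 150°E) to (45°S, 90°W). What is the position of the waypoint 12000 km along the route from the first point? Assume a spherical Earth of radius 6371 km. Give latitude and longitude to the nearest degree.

≈ (18°S, 115°W)

Convert each endpoint to a unit vector on the sphere (x = cos φ cos λ, y = cos φ sin λ, z = sin φ).
The central angle between the endpoints is δ = arccos(p₁·p₂) ≈ 2.480 rad (142.1°). The total great-circle distance is δ·R ≈ 2.480 × 6371 ≈ 15801 km, so the target fraction is f = 12000/15801 ≈ 0.759.
Interpolate at f ≈ 0.759 with slerp weights a = sin((1−f)δ)/sin δ ≈ 0.915, b = sin(fδ)/sin δ ≈ 1.549.
p = a·p₁ + b·p₂ ≈ (-0.396, -0.867, -0.303); φ = arcsin(p_z) ≈ -17.65°, λ = atan2(p_y, p_x) ≈ -114.56°.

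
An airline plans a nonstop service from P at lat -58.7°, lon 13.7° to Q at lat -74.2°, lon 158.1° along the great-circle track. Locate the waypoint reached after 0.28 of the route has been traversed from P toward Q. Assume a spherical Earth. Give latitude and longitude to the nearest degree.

Convert each endpoint to a unit vector on the sphere (x = cos φ cos λ, y = cos φ sin λ, z = sin φ).
The central angle between the endpoints is δ = arccos(p₁·p₂) ≈ 0.785 rad (45.0°).
Interpolate at f = 0.28 with slerp weights a = sin((1−f)δ)/sin δ ≈ 0.758, b = sin(fδ)/sin δ ≈ 0.308.
p = a·p₁ + b·p₂ ≈ (0.305, 0.125, -0.944); φ = arcsin(p_z) ≈ -70.79°, λ = atan2(p_y, p_x) ≈ 22.25°.

≈ lat -71°, lon 22°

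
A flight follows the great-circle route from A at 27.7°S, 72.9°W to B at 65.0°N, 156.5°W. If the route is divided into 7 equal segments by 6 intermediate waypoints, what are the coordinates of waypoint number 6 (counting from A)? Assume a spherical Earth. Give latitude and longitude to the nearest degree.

The haversine formula gives a central angle δ ≈ 1.960 rad (112.3°) between the endpoints.
Interpolate at f = 6/7 with slerp weights a = sin((1−f)δ)/sin δ ≈ 0.299, b = sin(fδ)/sin δ ≈ 1.074.
p = a·p₁ + b·p₂ ≈ (-0.339, -0.434, 0.835); φ = arcsin(p_z) ≈ 56.61°, λ = atan2(p_y, p_x) ≈ -127.97°.

≈ 57°N, 128°W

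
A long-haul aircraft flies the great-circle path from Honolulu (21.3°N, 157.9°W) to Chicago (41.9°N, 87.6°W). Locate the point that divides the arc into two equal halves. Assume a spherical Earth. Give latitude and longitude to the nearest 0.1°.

Convert each endpoint to a unit vector on the sphere (x = cos φ cos λ, y = cos φ sin λ, z = sin φ).
The central angle between the endpoints is δ = arccos(p₁·p₂) ≈ 1.074 rad (61.6°).
Interpolate at f = 1/2 with slerp weights a = sin((1−f)δ)/sin δ ≈ 0.582, b = sin(fδ)/sin δ ≈ 0.582.
p = a·p₁ + b·p₂ ≈ (-0.484, -0.637, 0.600); φ = arcsin(p_z) ≈ 36.87°, λ = atan2(p_y, p_x) ≈ -127.25°.

≈ 36.9°N, 127.3°W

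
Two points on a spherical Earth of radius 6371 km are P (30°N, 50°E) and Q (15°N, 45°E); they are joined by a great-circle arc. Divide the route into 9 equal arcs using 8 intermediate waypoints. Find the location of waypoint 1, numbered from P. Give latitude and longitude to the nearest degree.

≈ (28°N, 49°E)

Write both endpoints as unit vectors p₁, p₂ with components (cos φ cos λ, cos φ sin λ, sin φ).
The central angle between the endpoints is δ = arccos(p₁·p₂) ≈ 0.274 rad (15.7°).
Interpolate at f = 1/9 with slerp weights a = sin((1−f)δ)/sin δ ≈ 0.891, b = sin(fδ)/sin δ ≈ 0.112.
p = a·p₁ + b·p₂ ≈ (0.573, 0.668, 0.475); φ = arcsin(p_z) ≈ 28.34°, λ = atan2(p_y, p_x) ≈ 49.38°.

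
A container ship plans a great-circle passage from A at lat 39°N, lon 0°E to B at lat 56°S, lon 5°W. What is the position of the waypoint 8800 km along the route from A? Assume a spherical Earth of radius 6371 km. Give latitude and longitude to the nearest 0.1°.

≈ lat 40.1°S, lon 3.6°W

Write both endpoints as unit vectors p₁, p₂ with components (cos φ cos λ, cos φ sin λ, sin φ).
The central angle between the endpoints is δ = arccos(p₁·p₂) ≈ 1.660 rad (95.1°). The total great-circle distance is δ·R ≈ 1.660 × 6371 ≈ 10574 km, so the target fraction is f = 8800/10574 ≈ 0.832.
Interpolate at f ≈ 0.832 with slerp weights a = sin((1−f)δ)/sin δ ≈ 0.276, b = sin(fδ)/sin δ ≈ 0.986.
p = a·p₁ + b·p₂ ≈ (0.764, -0.048, -0.644); φ = arcsin(p_z) ≈ -40.07°, λ = atan2(p_y, p_x) ≈ -3.60°.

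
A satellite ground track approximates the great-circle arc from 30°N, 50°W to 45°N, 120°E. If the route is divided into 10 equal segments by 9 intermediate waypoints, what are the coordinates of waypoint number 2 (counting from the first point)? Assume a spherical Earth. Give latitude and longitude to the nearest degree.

Write both endpoints as unit vectors p₁, p₂ with components (cos φ cos λ, cos φ sin λ, sin φ).
The central angle between the endpoints is δ = arccos(p₁·p₂) ≈ 1.823 rad (104.4°).
Interpolate at f = 2/10 with slerp weights a = sin((1−f)δ)/sin δ ≈ 1.026, b = sin(fδ)/sin δ ≈ 0.368.
p = a·p₁ + b·p₂ ≈ (0.441, -0.455, 0.773); φ = arcsin(p_z) ≈ 50.66°, λ = atan2(p_y, p_x) ≈ -45.91°.

≈ 51°N, 46°W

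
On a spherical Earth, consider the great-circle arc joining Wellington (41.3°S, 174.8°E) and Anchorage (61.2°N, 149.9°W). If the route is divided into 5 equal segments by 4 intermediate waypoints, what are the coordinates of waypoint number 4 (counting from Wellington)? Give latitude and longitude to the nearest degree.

≈ 41°N, 163°W

Convert each endpoint to a unit vector on the sphere (x = cos φ cos λ, y = cos φ sin λ, z = sin φ).
The central angle between the endpoints is δ = arccos(p₁·p₂) ≈ 1.858 rad (106.4°).
Interpolate at f = 4/5 with slerp weights a = sin((1−f)δ)/sin δ ≈ 0.379, b = sin(fδ)/sin δ ≈ 1.039.
p = a·p₁ + b·p₂ ≈ (-0.716, -0.225, 0.661); φ = arcsin(p_z) ≈ 41.34°, λ = atan2(p_y, p_x) ≈ -162.54°.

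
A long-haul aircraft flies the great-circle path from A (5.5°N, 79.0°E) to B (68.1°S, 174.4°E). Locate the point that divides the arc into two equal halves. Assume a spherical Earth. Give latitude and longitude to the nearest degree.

≈ (39°S, 100°E)

Write both endpoints as unit vectors p₁, p₂ with components (cos φ cos λ, cos φ sin λ, sin φ).
The central angle between the endpoints is δ = arccos(p₁·p₂) ≈ 1.695 rad (97.1°).
Interpolate at f = 1/2 with slerp weights a = sin((1−f)δ)/sin δ ≈ 0.755, b = sin(fδ)/sin δ ≈ 0.755.
p = a·p₁ + b·p₂ ≈ (-0.137, 0.766, -0.629); φ = arcsin(p_z) ≈ -38.94°, λ = atan2(p_y, p_x) ≈ 100.14°.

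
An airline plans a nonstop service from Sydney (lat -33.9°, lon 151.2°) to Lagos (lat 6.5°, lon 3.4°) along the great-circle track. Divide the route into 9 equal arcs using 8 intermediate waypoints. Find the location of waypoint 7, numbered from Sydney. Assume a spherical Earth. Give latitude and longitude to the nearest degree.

≈ lat -16°, lon 25°

From cos δ = sin φ₁ sin φ₂ + cos φ₁ cos φ₂ cos Δλ, the central angle is δ ≈ 2.436 rad (139.6°).
Interpolate at f = 7/9 with slerp weights a = sin((1−f)δ)/sin δ ≈ 0.794, b = sin(fδ)/sin δ ≈ 1.461.
p = a·p₁ + b·p₂ ≈ (0.872, 0.404, -0.277); φ = arcsin(p_z) ≈ -16.11°, λ = atan2(p_y, p_x) ≈ 24.84°.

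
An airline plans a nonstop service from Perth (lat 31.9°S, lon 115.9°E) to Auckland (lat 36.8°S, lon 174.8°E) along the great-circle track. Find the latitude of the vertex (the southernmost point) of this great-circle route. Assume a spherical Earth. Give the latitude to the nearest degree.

The great circle lies in the plane with unit normal n̂ = (p₁ × p₂)/|p₁ × p₂|.
Here n̂_z ≈ +0.782; the vertex latitude is φ_max = arccos|n̂_z| ≈ 38.6°.

≈ 39°S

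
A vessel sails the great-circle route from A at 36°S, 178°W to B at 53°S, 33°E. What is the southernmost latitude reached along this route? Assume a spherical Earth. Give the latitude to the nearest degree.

≈ 75°S

The great circle lies in the plane with unit normal n̂ = (p₁ × p₂)/|p₁ × p₂|.
Here n̂_z ≈ -0.251; the vertex latitude is φ_max = arccos|n̂_z| ≈ 75.5°.
Check via Clairaut: cos φ_max = |cos φ₁| · sin C = cos(36.0°)·sin(161.9°) ≈ 0.251, again giving ≈ 75.5°.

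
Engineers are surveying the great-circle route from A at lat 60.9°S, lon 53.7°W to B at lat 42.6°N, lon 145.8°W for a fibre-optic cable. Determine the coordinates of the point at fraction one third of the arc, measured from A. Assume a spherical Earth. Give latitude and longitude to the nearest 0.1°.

≈ lat 31.3°S, lon 100.5°W

Write both endpoints as unit vectors p₁, p₂ with components (cos φ cos λ, cos φ sin λ, sin φ).
The central angle between the endpoints is δ = arccos(p₁·p₂) ≈ 2.220 rad (127.2°).
Interpolate at f = 1/3 with slerp weights a = sin((1−f)δ)/sin δ ≈ 1.250, b = sin(fδ)/sin δ ≈ 0.846.
p = a·p₁ + b·p₂ ≈ (-0.155, -0.840, -0.519); φ = arcsin(p_z) ≈ -31.29°, λ = atan2(p_y, p_x) ≈ -100.48°.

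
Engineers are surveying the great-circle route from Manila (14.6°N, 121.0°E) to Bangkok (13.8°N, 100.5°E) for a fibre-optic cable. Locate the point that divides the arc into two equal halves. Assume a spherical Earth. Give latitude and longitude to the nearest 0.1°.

≈ 14.4°N, 110.7°E

The haversine formula gives a central angle δ ≈ 0.347 rad (19.9°) between the endpoints.
Interpolate at f = 1/2 with slerp weights a = sin((1−f)δ)/sin δ ≈ 0.508, b = sin(fδ)/sin δ ≈ 0.508.
p = a·p₁ + b·p₂ ≈ (-0.343, 0.906, 0.249); φ = arcsin(p_z) ≈ 14.42°, λ = atan2(p_y, p_x) ≈ 110.73°.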